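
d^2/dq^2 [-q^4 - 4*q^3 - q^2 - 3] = -12*q^2 - 24*q - 2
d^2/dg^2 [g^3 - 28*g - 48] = 6*g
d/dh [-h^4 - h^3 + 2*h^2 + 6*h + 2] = -4*h^3 - 3*h^2 + 4*h + 6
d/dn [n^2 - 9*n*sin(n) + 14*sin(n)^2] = -9*n*cos(n) + 2*n - 9*sin(n) + 14*sin(2*n)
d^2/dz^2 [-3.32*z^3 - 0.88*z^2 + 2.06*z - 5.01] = -19.92*z - 1.76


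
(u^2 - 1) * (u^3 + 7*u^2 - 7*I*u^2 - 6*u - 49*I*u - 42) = u^5 + 7*u^4 - 7*I*u^4 - 7*u^3 - 49*I*u^3 - 49*u^2 + 7*I*u^2 + 6*u + 49*I*u + 42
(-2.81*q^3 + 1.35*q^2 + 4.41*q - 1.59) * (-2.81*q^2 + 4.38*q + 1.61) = 7.8961*q^5 - 16.1013*q^4 - 11.0032*q^3 + 25.9572*q^2 + 0.1359*q - 2.5599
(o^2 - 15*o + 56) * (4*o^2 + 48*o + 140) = 4*o^4 - 12*o^3 - 356*o^2 + 588*o + 7840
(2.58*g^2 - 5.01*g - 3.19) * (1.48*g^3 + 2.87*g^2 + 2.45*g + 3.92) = 3.8184*g^5 - 0.0101999999999993*g^4 - 12.7789*g^3 - 11.3162*g^2 - 27.4547*g - 12.5048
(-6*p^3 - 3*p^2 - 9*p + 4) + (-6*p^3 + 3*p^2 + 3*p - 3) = -12*p^3 - 6*p + 1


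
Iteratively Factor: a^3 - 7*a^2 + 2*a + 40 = (a + 2)*(a^2 - 9*a + 20) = (a - 4)*(a + 2)*(a - 5)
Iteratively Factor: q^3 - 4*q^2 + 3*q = (q - 3)*(q^2 - q) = (q - 3)*(q - 1)*(q)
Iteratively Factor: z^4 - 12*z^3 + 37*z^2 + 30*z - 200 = (z + 2)*(z^3 - 14*z^2 + 65*z - 100) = (z - 5)*(z + 2)*(z^2 - 9*z + 20) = (z - 5)*(z - 4)*(z + 2)*(z - 5)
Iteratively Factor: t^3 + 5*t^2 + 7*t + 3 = (t + 1)*(t^2 + 4*t + 3) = (t + 1)*(t + 3)*(t + 1)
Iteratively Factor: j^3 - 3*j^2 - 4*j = (j)*(j^2 - 3*j - 4) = j*(j + 1)*(j - 4)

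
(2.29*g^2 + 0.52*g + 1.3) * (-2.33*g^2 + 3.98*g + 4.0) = -5.3357*g^4 + 7.9026*g^3 + 8.2006*g^2 + 7.254*g + 5.2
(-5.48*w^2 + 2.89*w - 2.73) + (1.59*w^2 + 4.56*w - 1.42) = -3.89*w^2 + 7.45*w - 4.15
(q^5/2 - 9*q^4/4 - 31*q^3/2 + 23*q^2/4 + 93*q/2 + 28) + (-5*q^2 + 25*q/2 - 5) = q^5/2 - 9*q^4/4 - 31*q^3/2 + 3*q^2/4 + 59*q + 23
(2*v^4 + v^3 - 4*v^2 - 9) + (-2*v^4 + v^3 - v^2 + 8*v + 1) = 2*v^3 - 5*v^2 + 8*v - 8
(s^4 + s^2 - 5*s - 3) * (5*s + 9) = 5*s^5 + 9*s^4 + 5*s^3 - 16*s^2 - 60*s - 27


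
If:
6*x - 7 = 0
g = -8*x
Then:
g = -28/3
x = 7/6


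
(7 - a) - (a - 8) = 15 - 2*a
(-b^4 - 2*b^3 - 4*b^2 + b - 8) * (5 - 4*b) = 4*b^5 + 3*b^4 + 6*b^3 - 24*b^2 + 37*b - 40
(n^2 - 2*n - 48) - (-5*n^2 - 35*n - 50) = 6*n^2 + 33*n + 2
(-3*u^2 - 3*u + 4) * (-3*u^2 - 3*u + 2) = 9*u^4 + 18*u^3 - 9*u^2 - 18*u + 8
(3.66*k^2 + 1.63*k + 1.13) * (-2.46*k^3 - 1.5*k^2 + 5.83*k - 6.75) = -9.0036*k^5 - 9.4998*k^4 + 16.113*k^3 - 16.8971*k^2 - 4.4146*k - 7.6275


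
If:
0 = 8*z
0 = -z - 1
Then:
No Solution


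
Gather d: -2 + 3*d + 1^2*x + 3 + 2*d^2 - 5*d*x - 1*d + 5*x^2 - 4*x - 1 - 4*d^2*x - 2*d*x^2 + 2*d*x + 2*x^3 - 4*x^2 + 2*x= d^2*(2 - 4*x) + d*(-2*x^2 - 3*x + 2) + 2*x^3 + x^2 - x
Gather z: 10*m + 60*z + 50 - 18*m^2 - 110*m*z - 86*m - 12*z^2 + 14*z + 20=-18*m^2 - 76*m - 12*z^2 + z*(74 - 110*m) + 70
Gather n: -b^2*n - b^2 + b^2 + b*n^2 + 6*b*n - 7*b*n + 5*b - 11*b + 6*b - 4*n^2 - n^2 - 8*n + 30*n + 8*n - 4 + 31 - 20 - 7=n^2*(b - 5) + n*(-b^2 - b + 30)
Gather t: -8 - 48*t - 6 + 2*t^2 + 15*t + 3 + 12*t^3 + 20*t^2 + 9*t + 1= 12*t^3 + 22*t^2 - 24*t - 10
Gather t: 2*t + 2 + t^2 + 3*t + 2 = t^2 + 5*t + 4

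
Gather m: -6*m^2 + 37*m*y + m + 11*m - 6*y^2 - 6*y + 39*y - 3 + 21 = -6*m^2 + m*(37*y + 12) - 6*y^2 + 33*y + 18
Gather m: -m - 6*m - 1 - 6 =-7*m - 7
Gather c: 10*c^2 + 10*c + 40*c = 10*c^2 + 50*c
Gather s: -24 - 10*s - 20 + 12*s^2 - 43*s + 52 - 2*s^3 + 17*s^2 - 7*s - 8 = -2*s^3 + 29*s^2 - 60*s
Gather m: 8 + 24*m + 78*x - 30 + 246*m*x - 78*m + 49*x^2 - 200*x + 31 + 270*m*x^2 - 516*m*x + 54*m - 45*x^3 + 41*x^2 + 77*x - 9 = m*(270*x^2 - 270*x) - 45*x^3 + 90*x^2 - 45*x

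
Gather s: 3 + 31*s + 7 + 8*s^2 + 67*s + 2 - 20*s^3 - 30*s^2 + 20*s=-20*s^3 - 22*s^2 + 118*s + 12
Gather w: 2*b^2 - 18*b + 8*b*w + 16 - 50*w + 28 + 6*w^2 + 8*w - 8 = 2*b^2 - 18*b + 6*w^2 + w*(8*b - 42) + 36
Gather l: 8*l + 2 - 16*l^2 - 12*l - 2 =-16*l^2 - 4*l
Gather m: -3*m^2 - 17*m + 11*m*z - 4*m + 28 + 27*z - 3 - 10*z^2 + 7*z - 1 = -3*m^2 + m*(11*z - 21) - 10*z^2 + 34*z + 24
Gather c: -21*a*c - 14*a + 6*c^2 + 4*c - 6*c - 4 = -14*a + 6*c^2 + c*(-21*a - 2) - 4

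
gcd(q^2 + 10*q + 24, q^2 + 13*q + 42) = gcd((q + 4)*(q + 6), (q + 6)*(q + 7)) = q + 6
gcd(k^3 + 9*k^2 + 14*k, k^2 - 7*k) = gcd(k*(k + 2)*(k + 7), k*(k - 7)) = k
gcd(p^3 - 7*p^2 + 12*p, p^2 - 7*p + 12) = p^2 - 7*p + 12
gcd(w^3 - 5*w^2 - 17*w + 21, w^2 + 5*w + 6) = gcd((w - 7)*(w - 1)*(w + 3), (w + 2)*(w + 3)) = w + 3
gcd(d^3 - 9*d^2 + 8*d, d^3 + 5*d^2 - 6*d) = d^2 - d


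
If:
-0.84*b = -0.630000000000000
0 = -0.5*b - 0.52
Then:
No Solution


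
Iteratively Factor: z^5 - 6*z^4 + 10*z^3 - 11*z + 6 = (z - 2)*(z^4 - 4*z^3 + 2*z^2 + 4*z - 3) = (z - 2)*(z + 1)*(z^3 - 5*z^2 + 7*z - 3) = (z - 3)*(z - 2)*(z + 1)*(z^2 - 2*z + 1) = (z - 3)*(z - 2)*(z - 1)*(z + 1)*(z - 1)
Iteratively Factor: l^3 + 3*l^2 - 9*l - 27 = (l + 3)*(l^2 - 9) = (l - 3)*(l + 3)*(l + 3)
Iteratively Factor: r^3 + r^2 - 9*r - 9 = (r + 1)*(r^2 - 9) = (r - 3)*(r + 1)*(r + 3)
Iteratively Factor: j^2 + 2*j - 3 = (j + 3)*(j - 1)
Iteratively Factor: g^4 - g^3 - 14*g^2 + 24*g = (g - 2)*(g^3 + g^2 - 12*g) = (g - 3)*(g - 2)*(g^2 + 4*g) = (g - 3)*(g - 2)*(g + 4)*(g)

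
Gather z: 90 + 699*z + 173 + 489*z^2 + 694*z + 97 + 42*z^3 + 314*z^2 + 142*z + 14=42*z^3 + 803*z^2 + 1535*z + 374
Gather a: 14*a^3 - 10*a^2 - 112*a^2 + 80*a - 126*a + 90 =14*a^3 - 122*a^2 - 46*a + 90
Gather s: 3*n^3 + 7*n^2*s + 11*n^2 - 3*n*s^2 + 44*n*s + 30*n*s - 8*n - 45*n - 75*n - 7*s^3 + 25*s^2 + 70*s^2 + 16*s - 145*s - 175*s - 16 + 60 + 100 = 3*n^3 + 11*n^2 - 128*n - 7*s^3 + s^2*(95 - 3*n) + s*(7*n^2 + 74*n - 304) + 144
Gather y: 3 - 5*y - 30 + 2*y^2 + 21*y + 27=2*y^2 + 16*y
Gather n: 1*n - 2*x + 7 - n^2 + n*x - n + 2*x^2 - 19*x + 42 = -n^2 + n*x + 2*x^2 - 21*x + 49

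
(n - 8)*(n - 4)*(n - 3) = n^3 - 15*n^2 + 68*n - 96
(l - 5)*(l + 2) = l^2 - 3*l - 10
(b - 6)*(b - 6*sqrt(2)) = b^2 - 6*sqrt(2)*b - 6*b + 36*sqrt(2)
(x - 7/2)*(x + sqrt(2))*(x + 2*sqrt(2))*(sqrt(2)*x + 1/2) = sqrt(2)*x^4 - 7*sqrt(2)*x^3/2 + 13*x^3/2 - 91*x^2/4 + 11*sqrt(2)*x^2/2 - 77*sqrt(2)*x/4 + 2*x - 7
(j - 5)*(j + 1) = j^2 - 4*j - 5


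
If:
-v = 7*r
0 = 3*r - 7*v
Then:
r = 0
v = 0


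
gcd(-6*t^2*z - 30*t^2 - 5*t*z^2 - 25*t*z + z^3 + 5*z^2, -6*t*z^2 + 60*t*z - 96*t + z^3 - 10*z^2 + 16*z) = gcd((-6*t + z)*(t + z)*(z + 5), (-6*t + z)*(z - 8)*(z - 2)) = -6*t + z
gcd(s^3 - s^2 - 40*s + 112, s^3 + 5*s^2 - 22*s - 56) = s^2 + 3*s - 28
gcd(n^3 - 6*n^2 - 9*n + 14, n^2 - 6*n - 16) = n + 2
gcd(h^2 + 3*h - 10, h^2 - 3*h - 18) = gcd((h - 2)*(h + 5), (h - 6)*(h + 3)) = 1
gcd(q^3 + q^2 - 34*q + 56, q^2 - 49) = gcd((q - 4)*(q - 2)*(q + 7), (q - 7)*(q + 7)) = q + 7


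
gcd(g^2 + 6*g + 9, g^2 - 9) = g + 3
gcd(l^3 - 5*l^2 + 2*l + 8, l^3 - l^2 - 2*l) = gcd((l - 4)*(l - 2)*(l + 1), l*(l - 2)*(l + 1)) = l^2 - l - 2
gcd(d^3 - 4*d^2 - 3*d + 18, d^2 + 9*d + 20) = 1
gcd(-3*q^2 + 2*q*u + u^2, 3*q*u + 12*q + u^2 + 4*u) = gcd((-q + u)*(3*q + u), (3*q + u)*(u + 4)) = 3*q + u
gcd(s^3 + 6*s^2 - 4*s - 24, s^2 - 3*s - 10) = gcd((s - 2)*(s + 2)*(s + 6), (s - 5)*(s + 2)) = s + 2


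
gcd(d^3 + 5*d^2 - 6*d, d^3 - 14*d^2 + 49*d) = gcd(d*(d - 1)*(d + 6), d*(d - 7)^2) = d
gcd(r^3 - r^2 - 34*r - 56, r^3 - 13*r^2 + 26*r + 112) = r^2 - 5*r - 14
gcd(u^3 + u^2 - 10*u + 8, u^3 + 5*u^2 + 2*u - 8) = u^2 + 3*u - 4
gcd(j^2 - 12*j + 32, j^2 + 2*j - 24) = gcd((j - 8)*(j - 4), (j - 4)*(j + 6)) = j - 4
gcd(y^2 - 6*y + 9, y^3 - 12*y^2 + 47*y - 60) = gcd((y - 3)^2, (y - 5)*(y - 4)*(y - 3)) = y - 3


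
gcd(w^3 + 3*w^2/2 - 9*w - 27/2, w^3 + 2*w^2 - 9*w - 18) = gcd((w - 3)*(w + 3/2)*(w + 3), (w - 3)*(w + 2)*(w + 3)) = w^2 - 9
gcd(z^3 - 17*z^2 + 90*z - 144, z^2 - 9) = z - 3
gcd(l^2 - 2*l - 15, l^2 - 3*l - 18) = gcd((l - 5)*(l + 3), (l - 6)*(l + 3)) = l + 3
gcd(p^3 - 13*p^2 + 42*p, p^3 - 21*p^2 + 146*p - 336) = p^2 - 13*p + 42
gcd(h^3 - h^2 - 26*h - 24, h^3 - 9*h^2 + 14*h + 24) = h^2 - 5*h - 6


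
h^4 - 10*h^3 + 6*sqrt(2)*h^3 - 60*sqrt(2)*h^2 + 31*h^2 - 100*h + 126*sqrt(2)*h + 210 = (h - 7)*(h - 3)*(h + sqrt(2))*(h + 5*sqrt(2))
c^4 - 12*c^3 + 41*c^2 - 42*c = c*(c - 7)*(c - 3)*(c - 2)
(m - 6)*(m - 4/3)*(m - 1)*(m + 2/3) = m^4 - 23*m^3/3 + 88*m^2/9 + 20*m/9 - 16/3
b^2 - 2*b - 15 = (b - 5)*(b + 3)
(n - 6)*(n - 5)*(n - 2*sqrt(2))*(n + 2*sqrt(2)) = n^4 - 11*n^3 + 22*n^2 + 88*n - 240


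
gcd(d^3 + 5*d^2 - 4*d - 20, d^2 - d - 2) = d - 2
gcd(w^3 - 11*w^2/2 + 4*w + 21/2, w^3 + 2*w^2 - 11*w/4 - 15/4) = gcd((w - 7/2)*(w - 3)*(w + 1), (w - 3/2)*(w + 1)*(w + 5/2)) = w + 1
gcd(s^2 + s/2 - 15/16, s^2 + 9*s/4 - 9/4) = s - 3/4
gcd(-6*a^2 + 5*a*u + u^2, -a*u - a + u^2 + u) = -a + u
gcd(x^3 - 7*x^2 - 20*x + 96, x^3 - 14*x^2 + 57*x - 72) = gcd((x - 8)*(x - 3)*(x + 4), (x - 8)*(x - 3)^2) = x^2 - 11*x + 24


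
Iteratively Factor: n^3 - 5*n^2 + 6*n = (n - 2)*(n^2 - 3*n) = (n - 3)*(n - 2)*(n)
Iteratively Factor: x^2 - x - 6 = (x + 2)*(x - 3)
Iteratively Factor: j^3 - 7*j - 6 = (j + 1)*(j^2 - j - 6) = (j - 3)*(j + 1)*(j + 2)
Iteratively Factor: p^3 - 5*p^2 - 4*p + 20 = (p - 5)*(p^2 - 4) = (p - 5)*(p - 2)*(p + 2)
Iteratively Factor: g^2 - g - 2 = (g + 1)*(g - 2)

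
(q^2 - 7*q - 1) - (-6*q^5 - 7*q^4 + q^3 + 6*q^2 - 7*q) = 6*q^5 + 7*q^4 - q^3 - 5*q^2 - 1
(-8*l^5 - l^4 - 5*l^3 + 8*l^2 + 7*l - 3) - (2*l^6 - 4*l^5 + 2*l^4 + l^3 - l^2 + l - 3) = -2*l^6 - 4*l^5 - 3*l^4 - 6*l^3 + 9*l^2 + 6*l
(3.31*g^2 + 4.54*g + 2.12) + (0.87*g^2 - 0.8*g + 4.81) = 4.18*g^2 + 3.74*g + 6.93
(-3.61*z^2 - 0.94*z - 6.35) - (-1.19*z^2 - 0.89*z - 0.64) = -2.42*z^2 - 0.0499999999999999*z - 5.71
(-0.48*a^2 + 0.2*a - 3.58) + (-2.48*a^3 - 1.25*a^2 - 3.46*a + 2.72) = -2.48*a^3 - 1.73*a^2 - 3.26*a - 0.86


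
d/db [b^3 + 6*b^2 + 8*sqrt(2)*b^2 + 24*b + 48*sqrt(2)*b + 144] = 3*b^2 + 12*b + 16*sqrt(2)*b + 24 + 48*sqrt(2)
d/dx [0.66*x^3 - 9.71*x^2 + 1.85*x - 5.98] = 1.98*x^2 - 19.42*x + 1.85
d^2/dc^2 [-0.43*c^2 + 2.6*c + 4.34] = -0.860000000000000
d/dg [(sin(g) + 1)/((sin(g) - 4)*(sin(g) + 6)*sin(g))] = (-2*sin(g)^3 - 5*sin(g)^2 - 4*sin(g) + 24)*cos(g)/((sin(g) - 4)^2*(sin(g) + 6)^2*sin(g)^2)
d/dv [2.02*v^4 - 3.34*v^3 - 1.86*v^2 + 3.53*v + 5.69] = 8.08*v^3 - 10.02*v^2 - 3.72*v + 3.53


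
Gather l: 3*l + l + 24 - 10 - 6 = 4*l + 8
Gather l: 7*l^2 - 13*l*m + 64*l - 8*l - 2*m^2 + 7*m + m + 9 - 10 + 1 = 7*l^2 + l*(56 - 13*m) - 2*m^2 + 8*m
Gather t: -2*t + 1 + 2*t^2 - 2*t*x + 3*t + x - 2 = 2*t^2 + t*(1 - 2*x) + x - 1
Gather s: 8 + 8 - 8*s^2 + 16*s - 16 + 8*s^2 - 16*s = 0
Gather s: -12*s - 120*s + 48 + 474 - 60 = 462 - 132*s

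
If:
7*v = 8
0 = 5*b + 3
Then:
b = -3/5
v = 8/7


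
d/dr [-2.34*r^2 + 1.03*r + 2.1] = 1.03 - 4.68*r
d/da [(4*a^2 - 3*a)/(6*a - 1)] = (24*a^2 - 8*a + 3)/(36*a^2 - 12*a + 1)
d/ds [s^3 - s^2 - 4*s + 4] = 3*s^2 - 2*s - 4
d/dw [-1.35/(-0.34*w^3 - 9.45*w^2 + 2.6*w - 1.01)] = (-1.377*w^2 - 25.515*w + 3.51)/(0.34*w^3 + 9.45*w^2 - 2.6*w + 1.01)^2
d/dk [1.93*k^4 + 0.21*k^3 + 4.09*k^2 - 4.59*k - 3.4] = 7.72*k^3 + 0.63*k^2 + 8.18*k - 4.59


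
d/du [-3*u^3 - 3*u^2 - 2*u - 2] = -9*u^2 - 6*u - 2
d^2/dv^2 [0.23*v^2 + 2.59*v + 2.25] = 0.460000000000000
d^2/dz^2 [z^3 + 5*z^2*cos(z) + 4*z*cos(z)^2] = -5*z^2*cos(z) - 20*z*sin(z) - 8*z*cos(2*z) + 6*z - 8*sin(2*z) + 10*cos(z)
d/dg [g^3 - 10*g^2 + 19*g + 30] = 3*g^2 - 20*g + 19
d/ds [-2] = 0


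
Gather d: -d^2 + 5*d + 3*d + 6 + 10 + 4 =-d^2 + 8*d + 20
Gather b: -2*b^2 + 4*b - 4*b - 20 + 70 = 50 - 2*b^2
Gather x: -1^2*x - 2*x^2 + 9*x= -2*x^2 + 8*x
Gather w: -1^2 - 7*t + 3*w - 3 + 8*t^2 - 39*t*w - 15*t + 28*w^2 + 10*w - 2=8*t^2 - 22*t + 28*w^2 + w*(13 - 39*t) - 6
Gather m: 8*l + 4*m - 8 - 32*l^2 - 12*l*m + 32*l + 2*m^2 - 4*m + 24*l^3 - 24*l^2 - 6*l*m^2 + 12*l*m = 24*l^3 - 56*l^2 + 40*l + m^2*(2 - 6*l) - 8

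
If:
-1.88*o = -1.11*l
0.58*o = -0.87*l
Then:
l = 0.00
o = 0.00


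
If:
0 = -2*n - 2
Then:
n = -1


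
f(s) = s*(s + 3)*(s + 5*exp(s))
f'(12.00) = 168451713.12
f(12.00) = 146481472.28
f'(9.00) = 5226786.13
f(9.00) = 4376637.32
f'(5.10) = 44812.80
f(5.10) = 34089.41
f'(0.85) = 100.53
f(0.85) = 41.06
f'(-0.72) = -2.96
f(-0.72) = -2.81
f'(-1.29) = -5.21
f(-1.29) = -0.19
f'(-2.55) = 2.94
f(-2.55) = 2.48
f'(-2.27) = 0.19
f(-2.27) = 2.91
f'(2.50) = 1358.60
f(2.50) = 871.92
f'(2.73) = 1886.57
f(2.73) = 1241.96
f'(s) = s*(s + 3)*(5*exp(s) + 1) + s*(s + 5*exp(s)) + (s + 3)*(s + 5*exp(s))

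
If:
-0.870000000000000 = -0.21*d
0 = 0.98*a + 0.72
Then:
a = -0.73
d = 4.14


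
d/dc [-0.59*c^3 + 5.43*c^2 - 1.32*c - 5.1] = -1.77*c^2 + 10.86*c - 1.32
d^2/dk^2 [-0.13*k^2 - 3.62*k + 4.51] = -0.260000000000000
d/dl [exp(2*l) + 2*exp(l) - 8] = 2*(exp(l) + 1)*exp(l)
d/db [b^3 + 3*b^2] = 3*b*(b + 2)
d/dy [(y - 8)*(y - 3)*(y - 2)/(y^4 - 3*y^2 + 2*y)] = (-y^5 + 25*y^4 - 116*y^3 + 80*y^2 + 192*y - 96)/(y^2*(y^5 + y^4 - 5*y^3 - y^2 + 8*y - 4))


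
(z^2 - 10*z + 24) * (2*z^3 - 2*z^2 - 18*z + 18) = 2*z^5 - 22*z^4 + 50*z^3 + 150*z^2 - 612*z + 432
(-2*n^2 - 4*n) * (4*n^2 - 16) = -8*n^4 - 16*n^3 + 32*n^2 + 64*n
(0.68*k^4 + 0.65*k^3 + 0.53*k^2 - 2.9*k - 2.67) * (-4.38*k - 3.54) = -2.9784*k^5 - 5.2542*k^4 - 4.6224*k^3 + 10.8258*k^2 + 21.9606*k + 9.4518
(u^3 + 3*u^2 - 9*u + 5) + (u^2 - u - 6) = u^3 + 4*u^2 - 10*u - 1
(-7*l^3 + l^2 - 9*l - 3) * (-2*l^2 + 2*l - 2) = 14*l^5 - 16*l^4 + 34*l^3 - 14*l^2 + 12*l + 6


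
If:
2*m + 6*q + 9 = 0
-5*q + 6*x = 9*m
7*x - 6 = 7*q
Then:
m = 153/392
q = -639/392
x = -303/392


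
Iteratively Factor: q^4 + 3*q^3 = (q)*(q^3 + 3*q^2) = q^2*(q^2 + 3*q) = q^3*(q + 3)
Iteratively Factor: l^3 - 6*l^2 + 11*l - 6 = (l - 2)*(l^2 - 4*l + 3) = (l - 3)*(l - 2)*(l - 1)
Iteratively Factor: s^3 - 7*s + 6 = (s + 3)*(s^2 - 3*s + 2) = (s - 2)*(s + 3)*(s - 1)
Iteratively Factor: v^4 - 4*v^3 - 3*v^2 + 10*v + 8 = (v + 1)*(v^3 - 5*v^2 + 2*v + 8) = (v - 2)*(v + 1)*(v^2 - 3*v - 4) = (v - 2)*(v + 1)^2*(v - 4)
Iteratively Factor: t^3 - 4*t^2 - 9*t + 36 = (t - 3)*(t^2 - t - 12) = (t - 4)*(t - 3)*(t + 3)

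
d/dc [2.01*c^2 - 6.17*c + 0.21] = 4.02*c - 6.17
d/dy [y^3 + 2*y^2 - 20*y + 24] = 3*y^2 + 4*y - 20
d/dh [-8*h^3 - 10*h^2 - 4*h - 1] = -24*h^2 - 20*h - 4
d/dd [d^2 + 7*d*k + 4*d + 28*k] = 2*d + 7*k + 4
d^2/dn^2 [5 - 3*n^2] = -6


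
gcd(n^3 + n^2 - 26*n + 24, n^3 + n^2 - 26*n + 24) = n^3 + n^2 - 26*n + 24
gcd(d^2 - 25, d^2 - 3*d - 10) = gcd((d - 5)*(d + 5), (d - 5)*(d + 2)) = d - 5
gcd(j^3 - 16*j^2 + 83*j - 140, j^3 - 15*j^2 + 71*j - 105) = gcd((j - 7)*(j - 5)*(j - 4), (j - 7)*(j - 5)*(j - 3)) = j^2 - 12*j + 35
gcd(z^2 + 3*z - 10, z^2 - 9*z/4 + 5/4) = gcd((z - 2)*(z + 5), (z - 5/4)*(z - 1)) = 1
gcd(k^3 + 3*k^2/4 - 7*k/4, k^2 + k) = k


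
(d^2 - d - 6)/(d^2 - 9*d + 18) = (d + 2)/(d - 6)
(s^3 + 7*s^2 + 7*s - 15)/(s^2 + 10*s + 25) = (s^2 + 2*s - 3)/(s + 5)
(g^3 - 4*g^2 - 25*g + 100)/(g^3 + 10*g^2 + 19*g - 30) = (g^2 - 9*g + 20)/(g^2 + 5*g - 6)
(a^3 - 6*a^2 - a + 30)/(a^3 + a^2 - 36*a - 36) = (a^3 - 6*a^2 - a + 30)/(a^3 + a^2 - 36*a - 36)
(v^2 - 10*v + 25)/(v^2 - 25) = (v - 5)/(v + 5)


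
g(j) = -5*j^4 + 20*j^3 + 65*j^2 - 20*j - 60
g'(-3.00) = 670.00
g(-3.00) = -360.00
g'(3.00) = 370.00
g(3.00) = 600.00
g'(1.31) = 208.30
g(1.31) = 55.58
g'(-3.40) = 1017.68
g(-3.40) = -694.85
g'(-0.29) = -52.17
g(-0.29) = -49.26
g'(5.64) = -966.35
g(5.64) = 423.69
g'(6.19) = -1659.87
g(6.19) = -290.34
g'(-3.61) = 1233.54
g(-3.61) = -930.81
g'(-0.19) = -42.40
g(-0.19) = -54.00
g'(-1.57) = 1.19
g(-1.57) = 23.84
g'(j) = -20*j^3 + 60*j^2 + 130*j - 20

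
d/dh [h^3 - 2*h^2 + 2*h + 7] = 3*h^2 - 4*h + 2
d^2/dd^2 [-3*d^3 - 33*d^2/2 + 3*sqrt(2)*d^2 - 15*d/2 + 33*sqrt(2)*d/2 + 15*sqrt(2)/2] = -18*d - 33 + 6*sqrt(2)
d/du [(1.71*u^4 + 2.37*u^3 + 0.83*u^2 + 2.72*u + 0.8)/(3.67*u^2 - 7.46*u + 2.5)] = (12.5514*u^5 - 29.5719*u^4 - 18.2604*u^3 + 1.6008*u^2 - 1.722*u + 12.768)/(13.4689*u^4 - 54.7564*u^3 + 74.0016*u^2 - 37.3*u + 6.25)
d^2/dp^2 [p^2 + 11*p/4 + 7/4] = 2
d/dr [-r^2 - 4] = -2*r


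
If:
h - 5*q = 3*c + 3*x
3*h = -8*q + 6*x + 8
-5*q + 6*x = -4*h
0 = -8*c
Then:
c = 0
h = 40/41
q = 16/41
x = -40/123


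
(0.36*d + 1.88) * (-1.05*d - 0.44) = -0.378*d^2 - 2.1324*d - 0.8272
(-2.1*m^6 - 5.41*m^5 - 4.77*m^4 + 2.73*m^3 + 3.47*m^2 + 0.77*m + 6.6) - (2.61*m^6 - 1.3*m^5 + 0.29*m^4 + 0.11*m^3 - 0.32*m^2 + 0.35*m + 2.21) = -4.71*m^6 - 4.11*m^5 - 5.06*m^4 + 2.62*m^3 + 3.79*m^2 + 0.42*m + 4.39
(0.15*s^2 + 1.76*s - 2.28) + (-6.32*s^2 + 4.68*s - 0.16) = -6.17*s^2 + 6.44*s - 2.44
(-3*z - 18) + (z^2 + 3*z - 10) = z^2 - 28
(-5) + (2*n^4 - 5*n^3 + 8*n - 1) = 2*n^4 - 5*n^3 + 8*n - 6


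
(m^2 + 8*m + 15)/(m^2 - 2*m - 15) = (m + 5)/(m - 5)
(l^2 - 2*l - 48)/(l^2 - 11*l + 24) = (l + 6)/(l - 3)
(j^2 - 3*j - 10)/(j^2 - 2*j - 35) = (-j^2 + 3*j + 10)/(-j^2 + 2*j + 35)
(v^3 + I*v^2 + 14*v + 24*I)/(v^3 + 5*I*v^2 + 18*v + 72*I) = (v + 2*I)/(v + 6*I)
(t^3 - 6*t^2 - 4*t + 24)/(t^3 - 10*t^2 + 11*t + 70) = (t^2 - 8*t + 12)/(t^2 - 12*t + 35)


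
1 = 1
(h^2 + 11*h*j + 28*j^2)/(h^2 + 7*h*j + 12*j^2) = (h + 7*j)/(h + 3*j)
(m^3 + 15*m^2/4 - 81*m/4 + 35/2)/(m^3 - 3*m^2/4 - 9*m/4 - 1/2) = (4*m^2 + 23*m - 35)/(4*m^2 + 5*m + 1)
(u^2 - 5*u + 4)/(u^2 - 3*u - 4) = (u - 1)/(u + 1)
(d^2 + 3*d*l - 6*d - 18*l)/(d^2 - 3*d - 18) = (d + 3*l)/(d + 3)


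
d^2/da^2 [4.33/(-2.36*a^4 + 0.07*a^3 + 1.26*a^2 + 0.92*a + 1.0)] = ((122.6256*a^2 - 1.8186*a - 10.9116)*(-2.36*a^4 + 0.07*a^3 + 1.26*a^2 + 0.92*a + 1.0) + 4.33*(-18.88*a^3 + 0.42*a^2 + 5.04*a + 1.84)*(-9.44*a^3 + 0.21*a^2 + 2.52*a + 0.92))/(-2.36*a^4 + 0.07*a^3 + 1.26*a^2 + 0.92*a + 1.0)^3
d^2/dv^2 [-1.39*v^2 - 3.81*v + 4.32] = -2.78000000000000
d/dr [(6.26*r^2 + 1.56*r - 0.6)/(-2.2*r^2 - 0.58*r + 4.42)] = (-0.198799999999999*r^2 + 52.6984*r + 6.5472)/(4.84*r^4 + 2.552*r^3 - 19.1116*r^2 - 5.1272*r + 19.5364)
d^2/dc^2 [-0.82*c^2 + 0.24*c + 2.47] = -1.64000000000000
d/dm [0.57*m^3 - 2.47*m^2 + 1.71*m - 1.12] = 1.71*m^2 - 4.94*m + 1.71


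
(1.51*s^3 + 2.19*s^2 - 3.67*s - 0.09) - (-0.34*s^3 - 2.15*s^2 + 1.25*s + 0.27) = 1.85*s^3 + 4.34*s^2 - 4.92*s - 0.36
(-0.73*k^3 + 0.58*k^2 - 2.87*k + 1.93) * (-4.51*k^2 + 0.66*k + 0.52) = 3.2923*k^5 - 3.0976*k^4 + 12.9469*k^3 - 10.2969*k^2 - 0.2186*k + 1.0036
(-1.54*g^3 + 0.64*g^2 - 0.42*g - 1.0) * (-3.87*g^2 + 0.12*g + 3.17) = 5.9598*g^5 - 2.6616*g^4 - 3.1796*g^3 + 5.8484*g^2 - 1.4514*g - 3.17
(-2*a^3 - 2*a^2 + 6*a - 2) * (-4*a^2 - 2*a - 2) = 8*a^5 + 12*a^4 - 16*a^3 - 8*a + 4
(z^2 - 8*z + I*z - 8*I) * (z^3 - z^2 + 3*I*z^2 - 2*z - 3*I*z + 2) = z^5 - 9*z^4 + 4*I*z^4 + 3*z^3 - 36*I*z^3 + 45*z^2 + 30*I*z^2 - 40*z + 18*I*z - 16*I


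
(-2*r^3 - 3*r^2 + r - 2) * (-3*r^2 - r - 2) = 6*r^5 + 11*r^4 + 4*r^3 + 11*r^2 + 4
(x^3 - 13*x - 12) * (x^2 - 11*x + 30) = x^5 - 11*x^4 + 17*x^3 + 131*x^2 - 258*x - 360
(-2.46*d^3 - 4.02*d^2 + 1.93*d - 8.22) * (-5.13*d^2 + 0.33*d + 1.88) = 12.6198*d^5 + 19.8108*d^4 - 15.8523*d^3 + 35.2479*d^2 + 0.9158*d - 15.4536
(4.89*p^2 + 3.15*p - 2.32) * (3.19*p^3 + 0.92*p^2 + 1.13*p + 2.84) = 15.5991*p^5 + 14.5473*p^4 + 1.0229*p^3 + 15.3127*p^2 + 6.3244*p - 6.5888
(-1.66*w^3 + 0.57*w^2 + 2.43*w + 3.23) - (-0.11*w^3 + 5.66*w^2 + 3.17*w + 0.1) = -1.55*w^3 - 5.09*w^2 - 0.74*w + 3.13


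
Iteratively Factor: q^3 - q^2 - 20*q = (q)*(q^2 - q - 20) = q*(q - 5)*(q + 4)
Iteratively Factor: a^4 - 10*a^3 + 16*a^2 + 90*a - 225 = (a - 3)*(a^3 - 7*a^2 - 5*a + 75) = (a - 5)*(a - 3)*(a^2 - 2*a - 15) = (a - 5)*(a - 3)*(a + 3)*(a - 5)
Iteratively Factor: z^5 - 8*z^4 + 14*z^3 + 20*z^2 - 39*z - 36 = (z + 1)*(z^4 - 9*z^3 + 23*z^2 - 3*z - 36) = (z + 1)^2*(z^3 - 10*z^2 + 33*z - 36) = (z - 4)*(z + 1)^2*(z^2 - 6*z + 9) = (z - 4)*(z - 3)*(z + 1)^2*(z - 3)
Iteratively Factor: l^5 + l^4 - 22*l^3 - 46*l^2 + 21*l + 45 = (l + 1)*(l^4 - 22*l^2 - 24*l + 45) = (l - 1)*(l + 1)*(l^3 + l^2 - 21*l - 45) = (l - 1)*(l + 1)*(l + 3)*(l^2 - 2*l - 15) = (l - 5)*(l - 1)*(l + 1)*(l + 3)*(l + 3)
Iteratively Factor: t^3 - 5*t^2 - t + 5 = (t - 5)*(t^2 - 1) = (t - 5)*(t - 1)*(t + 1)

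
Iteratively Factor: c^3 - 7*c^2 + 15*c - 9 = (c - 3)*(c^2 - 4*c + 3) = (c - 3)*(c - 1)*(c - 3)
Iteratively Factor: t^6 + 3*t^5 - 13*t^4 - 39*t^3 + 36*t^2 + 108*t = (t - 3)*(t^5 + 6*t^4 + 5*t^3 - 24*t^2 - 36*t) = (t - 3)*(t + 3)*(t^4 + 3*t^3 - 4*t^2 - 12*t) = (t - 3)*(t - 2)*(t + 3)*(t^3 + 5*t^2 + 6*t) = (t - 3)*(t - 2)*(t + 3)^2*(t^2 + 2*t) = (t - 3)*(t - 2)*(t + 2)*(t + 3)^2*(t)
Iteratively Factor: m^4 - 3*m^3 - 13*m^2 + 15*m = (m)*(m^3 - 3*m^2 - 13*m + 15) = m*(m - 1)*(m^2 - 2*m - 15) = m*(m - 5)*(m - 1)*(m + 3)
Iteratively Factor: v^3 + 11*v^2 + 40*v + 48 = (v + 4)*(v^2 + 7*v + 12) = (v + 3)*(v + 4)*(v + 4)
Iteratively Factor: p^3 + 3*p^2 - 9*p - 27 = (p + 3)*(p^2 - 9) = (p + 3)^2*(p - 3)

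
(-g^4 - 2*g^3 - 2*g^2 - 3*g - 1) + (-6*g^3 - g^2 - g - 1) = -g^4 - 8*g^3 - 3*g^2 - 4*g - 2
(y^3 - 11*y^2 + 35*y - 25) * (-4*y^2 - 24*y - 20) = -4*y^5 + 20*y^4 + 104*y^3 - 520*y^2 - 100*y + 500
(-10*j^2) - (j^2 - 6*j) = -11*j^2 + 6*j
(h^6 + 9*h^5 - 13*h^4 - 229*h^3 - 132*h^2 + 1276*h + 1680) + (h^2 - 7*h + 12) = h^6 + 9*h^5 - 13*h^4 - 229*h^3 - 131*h^2 + 1269*h + 1692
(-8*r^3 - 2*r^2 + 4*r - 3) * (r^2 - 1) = -8*r^5 - 2*r^4 + 12*r^3 - r^2 - 4*r + 3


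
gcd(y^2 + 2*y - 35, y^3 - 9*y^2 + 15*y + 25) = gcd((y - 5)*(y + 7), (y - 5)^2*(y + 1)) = y - 5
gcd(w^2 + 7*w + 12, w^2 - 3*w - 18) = w + 3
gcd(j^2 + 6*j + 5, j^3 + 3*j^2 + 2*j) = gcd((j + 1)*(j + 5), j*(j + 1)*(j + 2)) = j + 1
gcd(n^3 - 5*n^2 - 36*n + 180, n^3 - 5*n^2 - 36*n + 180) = n^3 - 5*n^2 - 36*n + 180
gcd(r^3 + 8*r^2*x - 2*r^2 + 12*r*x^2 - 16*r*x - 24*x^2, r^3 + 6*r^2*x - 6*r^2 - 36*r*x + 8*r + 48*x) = r^2 + 6*r*x - 2*r - 12*x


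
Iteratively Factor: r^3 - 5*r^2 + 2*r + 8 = (r - 4)*(r^2 - r - 2) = (r - 4)*(r - 2)*(r + 1)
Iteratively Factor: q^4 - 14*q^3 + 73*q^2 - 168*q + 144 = (q - 3)*(q^3 - 11*q^2 + 40*q - 48) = (q - 3)^2*(q^2 - 8*q + 16) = (q - 4)*(q - 3)^2*(q - 4)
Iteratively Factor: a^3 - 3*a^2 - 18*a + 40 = (a + 4)*(a^2 - 7*a + 10) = (a - 5)*(a + 4)*(a - 2)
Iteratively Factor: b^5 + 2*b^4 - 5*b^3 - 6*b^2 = (b + 3)*(b^4 - b^3 - 2*b^2) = b*(b + 3)*(b^3 - b^2 - 2*b) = b*(b + 1)*(b + 3)*(b^2 - 2*b) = b*(b - 2)*(b + 1)*(b + 3)*(b)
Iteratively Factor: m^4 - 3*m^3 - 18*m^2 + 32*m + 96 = (m - 4)*(m^3 + m^2 - 14*m - 24) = (m - 4)*(m + 3)*(m^2 - 2*m - 8) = (m - 4)^2*(m + 3)*(m + 2)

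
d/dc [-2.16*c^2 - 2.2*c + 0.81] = -4.32*c - 2.2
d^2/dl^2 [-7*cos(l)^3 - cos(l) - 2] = (22 - 63*sin(l)^2)*cos(l)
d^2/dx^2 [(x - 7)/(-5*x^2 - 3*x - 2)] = 2*(-(x - 7)*(10*x + 3)^2 + (15*x - 32)*(5*x^2 + 3*x + 2))/(5*x^2 + 3*x + 2)^3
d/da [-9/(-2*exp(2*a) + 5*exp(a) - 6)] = (45 - 36*exp(a))*exp(a)/(2*exp(2*a) - 5*exp(a) + 6)^2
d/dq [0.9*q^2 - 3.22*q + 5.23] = 1.8*q - 3.22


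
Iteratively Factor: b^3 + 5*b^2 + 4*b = (b + 4)*(b^2 + b) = (b + 1)*(b + 4)*(b)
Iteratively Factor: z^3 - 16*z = (z + 4)*(z^2 - 4*z) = (z - 4)*(z + 4)*(z)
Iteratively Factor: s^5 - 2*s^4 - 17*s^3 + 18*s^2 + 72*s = (s + 2)*(s^4 - 4*s^3 - 9*s^2 + 36*s) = s*(s + 2)*(s^3 - 4*s^2 - 9*s + 36) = s*(s + 2)*(s + 3)*(s^2 - 7*s + 12) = s*(s - 4)*(s + 2)*(s + 3)*(s - 3)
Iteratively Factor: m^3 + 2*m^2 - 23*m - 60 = (m - 5)*(m^2 + 7*m + 12) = (m - 5)*(m + 4)*(m + 3)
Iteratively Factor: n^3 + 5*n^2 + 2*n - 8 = (n + 2)*(n^2 + 3*n - 4) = (n - 1)*(n + 2)*(n + 4)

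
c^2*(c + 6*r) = c^3 + 6*c^2*r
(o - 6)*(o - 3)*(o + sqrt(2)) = o^3 - 9*o^2 + sqrt(2)*o^2 - 9*sqrt(2)*o + 18*o + 18*sqrt(2)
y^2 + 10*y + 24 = (y + 4)*(y + 6)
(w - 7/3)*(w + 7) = w^2 + 14*w/3 - 49/3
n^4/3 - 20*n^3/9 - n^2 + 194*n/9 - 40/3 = (n/3 + 1)*(n - 5)*(n - 4)*(n - 2/3)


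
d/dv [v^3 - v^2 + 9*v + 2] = 3*v^2 - 2*v + 9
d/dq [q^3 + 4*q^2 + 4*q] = 3*q^2 + 8*q + 4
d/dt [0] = 0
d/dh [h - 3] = 1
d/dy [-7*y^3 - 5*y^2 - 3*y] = -21*y^2 - 10*y - 3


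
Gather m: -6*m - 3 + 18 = 15 - 6*m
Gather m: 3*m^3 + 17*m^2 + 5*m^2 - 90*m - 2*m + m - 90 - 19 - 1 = 3*m^3 + 22*m^2 - 91*m - 110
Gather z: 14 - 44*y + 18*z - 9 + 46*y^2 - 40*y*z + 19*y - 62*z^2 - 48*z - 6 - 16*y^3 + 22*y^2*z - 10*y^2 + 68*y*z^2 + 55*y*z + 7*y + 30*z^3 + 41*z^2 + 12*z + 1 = -16*y^3 + 36*y^2 - 18*y + 30*z^3 + z^2*(68*y - 21) + z*(22*y^2 + 15*y - 18)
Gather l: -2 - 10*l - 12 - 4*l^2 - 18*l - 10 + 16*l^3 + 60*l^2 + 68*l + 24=16*l^3 + 56*l^2 + 40*l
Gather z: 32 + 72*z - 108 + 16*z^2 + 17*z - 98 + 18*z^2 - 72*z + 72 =34*z^2 + 17*z - 102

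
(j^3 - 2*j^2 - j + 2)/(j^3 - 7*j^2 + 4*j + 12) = (j - 1)/(j - 6)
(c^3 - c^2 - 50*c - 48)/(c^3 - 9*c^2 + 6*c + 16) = (c + 6)/(c - 2)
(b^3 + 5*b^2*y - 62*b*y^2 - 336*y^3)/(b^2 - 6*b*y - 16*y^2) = (b^2 + 13*b*y + 42*y^2)/(b + 2*y)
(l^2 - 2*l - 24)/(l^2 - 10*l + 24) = (l + 4)/(l - 4)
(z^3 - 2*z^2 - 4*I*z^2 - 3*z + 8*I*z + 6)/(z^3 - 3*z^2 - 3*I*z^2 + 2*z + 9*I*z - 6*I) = (z - I)/(z - 1)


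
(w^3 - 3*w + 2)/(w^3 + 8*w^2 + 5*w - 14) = (w - 1)/(w + 7)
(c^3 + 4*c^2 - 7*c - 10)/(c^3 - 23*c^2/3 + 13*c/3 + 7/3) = 3*(c^3 + 4*c^2 - 7*c - 10)/(3*c^3 - 23*c^2 + 13*c + 7)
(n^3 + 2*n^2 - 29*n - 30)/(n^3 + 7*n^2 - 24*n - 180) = (n + 1)/(n + 6)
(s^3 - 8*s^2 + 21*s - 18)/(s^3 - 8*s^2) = (s^3 - 8*s^2 + 21*s - 18)/(s^2*(s - 8))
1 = 1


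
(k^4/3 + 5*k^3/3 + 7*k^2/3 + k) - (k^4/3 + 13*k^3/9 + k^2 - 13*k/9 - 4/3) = 2*k^3/9 + 4*k^2/3 + 22*k/9 + 4/3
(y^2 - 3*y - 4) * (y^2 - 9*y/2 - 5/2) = y^4 - 15*y^3/2 + 7*y^2 + 51*y/2 + 10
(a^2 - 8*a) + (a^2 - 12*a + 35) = 2*a^2 - 20*a + 35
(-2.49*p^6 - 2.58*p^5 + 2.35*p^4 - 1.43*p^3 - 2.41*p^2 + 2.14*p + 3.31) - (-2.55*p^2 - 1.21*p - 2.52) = -2.49*p^6 - 2.58*p^5 + 2.35*p^4 - 1.43*p^3 + 0.14*p^2 + 3.35*p + 5.83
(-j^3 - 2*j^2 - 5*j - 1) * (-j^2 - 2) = j^5 + 2*j^4 + 7*j^3 + 5*j^2 + 10*j + 2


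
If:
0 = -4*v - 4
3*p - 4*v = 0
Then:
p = -4/3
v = -1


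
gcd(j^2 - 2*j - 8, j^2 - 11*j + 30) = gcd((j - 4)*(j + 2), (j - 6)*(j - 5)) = 1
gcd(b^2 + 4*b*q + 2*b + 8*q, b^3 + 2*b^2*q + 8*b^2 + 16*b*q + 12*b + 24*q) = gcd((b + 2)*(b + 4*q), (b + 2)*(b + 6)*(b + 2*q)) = b + 2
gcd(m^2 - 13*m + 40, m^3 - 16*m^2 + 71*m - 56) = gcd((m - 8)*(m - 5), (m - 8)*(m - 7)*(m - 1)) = m - 8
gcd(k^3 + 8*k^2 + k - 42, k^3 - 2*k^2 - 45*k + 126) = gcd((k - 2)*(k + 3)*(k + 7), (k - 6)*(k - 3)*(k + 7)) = k + 7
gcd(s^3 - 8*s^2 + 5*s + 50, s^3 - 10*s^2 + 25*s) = s^2 - 10*s + 25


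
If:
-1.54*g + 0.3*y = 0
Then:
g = 0.194805194805195*y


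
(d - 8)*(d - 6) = d^2 - 14*d + 48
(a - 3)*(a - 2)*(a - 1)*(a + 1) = a^4 - 5*a^3 + 5*a^2 + 5*a - 6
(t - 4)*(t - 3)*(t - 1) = t^3 - 8*t^2 + 19*t - 12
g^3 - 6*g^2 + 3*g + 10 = (g - 5)*(g - 2)*(g + 1)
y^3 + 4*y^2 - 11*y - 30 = (y - 3)*(y + 2)*(y + 5)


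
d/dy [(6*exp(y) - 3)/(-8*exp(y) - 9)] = -78*exp(y)/(8*exp(y) + 9)^2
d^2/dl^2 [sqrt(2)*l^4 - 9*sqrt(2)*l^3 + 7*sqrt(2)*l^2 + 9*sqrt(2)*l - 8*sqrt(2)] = sqrt(2)*(12*l^2 - 54*l + 14)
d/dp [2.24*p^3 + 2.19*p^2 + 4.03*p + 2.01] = 6.72*p^2 + 4.38*p + 4.03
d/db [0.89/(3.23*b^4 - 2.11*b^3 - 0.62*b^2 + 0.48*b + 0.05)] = (-11.4988*b^3 + 5.6337*b^2 + 1.1036*b - 0.4272)/(3.23*b^4 - 2.11*b^3 - 0.62*b^2 + 0.48*b + 0.05)^2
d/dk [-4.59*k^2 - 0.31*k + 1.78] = -9.18*k - 0.31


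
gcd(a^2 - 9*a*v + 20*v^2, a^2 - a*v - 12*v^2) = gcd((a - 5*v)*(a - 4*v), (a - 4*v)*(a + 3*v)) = -a + 4*v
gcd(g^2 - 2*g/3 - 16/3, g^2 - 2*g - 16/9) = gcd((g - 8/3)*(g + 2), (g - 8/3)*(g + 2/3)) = g - 8/3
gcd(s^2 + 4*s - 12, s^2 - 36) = s + 6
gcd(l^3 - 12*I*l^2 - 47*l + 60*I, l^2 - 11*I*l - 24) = l - 3*I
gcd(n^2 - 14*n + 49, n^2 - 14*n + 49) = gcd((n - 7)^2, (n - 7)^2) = n^2 - 14*n + 49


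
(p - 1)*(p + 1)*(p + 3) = p^3 + 3*p^2 - p - 3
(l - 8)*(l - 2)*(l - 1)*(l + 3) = l^4 - 8*l^3 - 7*l^2 + 62*l - 48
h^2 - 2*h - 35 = (h - 7)*(h + 5)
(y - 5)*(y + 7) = y^2 + 2*y - 35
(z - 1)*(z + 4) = z^2 + 3*z - 4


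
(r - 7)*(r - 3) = r^2 - 10*r + 21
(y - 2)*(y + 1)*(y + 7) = y^3 + 6*y^2 - 9*y - 14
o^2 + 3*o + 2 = (o + 1)*(o + 2)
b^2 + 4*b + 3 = (b + 1)*(b + 3)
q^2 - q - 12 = (q - 4)*(q + 3)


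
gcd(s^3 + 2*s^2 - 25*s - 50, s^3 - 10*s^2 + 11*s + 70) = s^2 - 3*s - 10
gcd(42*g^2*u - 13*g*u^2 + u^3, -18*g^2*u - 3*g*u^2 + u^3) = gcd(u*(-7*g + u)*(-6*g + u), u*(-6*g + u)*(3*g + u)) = -6*g*u + u^2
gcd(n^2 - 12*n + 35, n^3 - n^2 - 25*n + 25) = n - 5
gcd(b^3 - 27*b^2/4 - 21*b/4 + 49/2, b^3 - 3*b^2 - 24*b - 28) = b^2 - 5*b - 14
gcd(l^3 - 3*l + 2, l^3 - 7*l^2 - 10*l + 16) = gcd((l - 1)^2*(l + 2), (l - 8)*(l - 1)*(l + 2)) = l^2 + l - 2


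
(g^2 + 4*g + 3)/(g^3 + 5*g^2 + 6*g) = (g + 1)/(g*(g + 2))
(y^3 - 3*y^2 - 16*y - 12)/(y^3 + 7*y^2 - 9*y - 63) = (y^3 - 3*y^2 - 16*y - 12)/(y^3 + 7*y^2 - 9*y - 63)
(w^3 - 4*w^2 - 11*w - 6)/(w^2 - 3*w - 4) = (w^2 - 5*w - 6)/(w - 4)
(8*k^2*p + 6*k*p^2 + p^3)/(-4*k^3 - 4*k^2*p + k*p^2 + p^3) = p*(4*k + p)/(-2*k^2 - k*p + p^2)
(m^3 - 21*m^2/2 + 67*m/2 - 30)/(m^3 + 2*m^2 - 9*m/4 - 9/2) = 2*(m^2 - 9*m + 20)/(2*m^2 + 7*m + 6)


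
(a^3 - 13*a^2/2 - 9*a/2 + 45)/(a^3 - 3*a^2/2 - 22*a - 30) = (a - 3)/(a + 2)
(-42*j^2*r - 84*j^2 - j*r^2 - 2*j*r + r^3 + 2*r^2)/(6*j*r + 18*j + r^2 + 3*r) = (-7*j*r - 14*j + r^2 + 2*r)/(r + 3)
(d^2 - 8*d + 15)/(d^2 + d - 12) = (d - 5)/(d + 4)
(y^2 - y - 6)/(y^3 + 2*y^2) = (y - 3)/y^2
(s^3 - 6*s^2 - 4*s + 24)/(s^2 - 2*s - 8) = (s^2 - 8*s + 12)/(s - 4)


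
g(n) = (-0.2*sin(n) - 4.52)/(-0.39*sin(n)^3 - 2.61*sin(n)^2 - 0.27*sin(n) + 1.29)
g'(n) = (-0.2*sin(n) - 4.52)*(1.17*sin(n)^2*cos(n) + 5.22*sin(n)*cos(n) + 0.27*cos(n))/(-0.39*sin(n)^3 - 2.61*sin(n)^2 - 0.27*sin(n) + 1.29)^2 - 0.2*cos(n)/(-0.39*sin(n)^3 - 2.61*sin(n)^2 - 0.27*sin(n) + 1.29) = (-23.7114*sin(n) + 0.039*sin(3*n) + 2.9052*cos(2*n) - 4.3836)*cos(n)/(0.39*sin(n)^3 + 2.61*sin(n)^2 + 0.27*sin(n) - 1.29)^2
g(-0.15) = -3.53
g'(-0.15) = 1.17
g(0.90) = 6.58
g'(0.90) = -29.07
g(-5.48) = 11.63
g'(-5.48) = -92.94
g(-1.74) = 7.13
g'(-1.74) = -7.46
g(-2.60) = -5.60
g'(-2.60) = -12.61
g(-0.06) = -3.48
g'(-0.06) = -0.05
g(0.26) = -4.39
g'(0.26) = -7.07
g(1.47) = 2.42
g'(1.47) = -0.82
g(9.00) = -6.50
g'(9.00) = 22.17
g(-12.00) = -13.88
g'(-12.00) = -120.20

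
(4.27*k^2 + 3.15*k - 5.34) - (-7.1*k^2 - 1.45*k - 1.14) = 11.37*k^2 + 4.6*k - 4.2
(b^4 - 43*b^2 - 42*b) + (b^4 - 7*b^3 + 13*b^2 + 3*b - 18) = 2*b^4 - 7*b^3 - 30*b^2 - 39*b - 18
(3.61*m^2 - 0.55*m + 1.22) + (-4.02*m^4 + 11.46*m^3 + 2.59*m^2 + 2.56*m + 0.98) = -4.02*m^4 + 11.46*m^3 + 6.2*m^2 + 2.01*m + 2.2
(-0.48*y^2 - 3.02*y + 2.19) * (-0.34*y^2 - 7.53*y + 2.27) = 0.1632*y^4 + 4.6412*y^3 + 20.9064*y^2 - 23.3461*y + 4.9713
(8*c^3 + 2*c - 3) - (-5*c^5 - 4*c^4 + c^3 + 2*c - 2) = 5*c^5 + 4*c^4 + 7*c^3 - 1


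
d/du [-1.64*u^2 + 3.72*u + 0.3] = 3.72 - 3.28*u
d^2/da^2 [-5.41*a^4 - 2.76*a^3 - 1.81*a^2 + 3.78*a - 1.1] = -64.92*a^2 - 16.56*a - 3.62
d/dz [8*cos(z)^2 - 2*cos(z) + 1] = 2*(1 - 8*cos(z))*sin(z)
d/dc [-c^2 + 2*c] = 2 - 2*c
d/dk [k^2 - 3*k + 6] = 2*k - 3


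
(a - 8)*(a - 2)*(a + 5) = a^3 - 5*a^2 - 34*a + 80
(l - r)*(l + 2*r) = l^2 + l*r - 2*r^2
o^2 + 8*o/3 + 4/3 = (o + 2/3)*(o + 2)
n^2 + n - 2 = (n - 1)*(n + 2)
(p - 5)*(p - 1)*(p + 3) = p^3 - 3*p^2 - 13*p + 15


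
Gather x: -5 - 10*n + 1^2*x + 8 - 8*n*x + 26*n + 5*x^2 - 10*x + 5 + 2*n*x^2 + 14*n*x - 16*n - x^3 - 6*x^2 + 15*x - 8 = -x^3 + x^2*(2*n - 1) + x*(6*n + 6)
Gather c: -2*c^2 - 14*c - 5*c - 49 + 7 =-2*c^2 - 19*c - 42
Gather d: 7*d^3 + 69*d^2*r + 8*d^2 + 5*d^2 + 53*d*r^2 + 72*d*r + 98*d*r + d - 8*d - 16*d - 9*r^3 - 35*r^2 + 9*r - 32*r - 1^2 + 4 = 7*d^3 + d^2*(69*r + 13) + d*(53*r^2 + 170*r - 23) - 9*r^3 - 35*r^2 - 23*r + 3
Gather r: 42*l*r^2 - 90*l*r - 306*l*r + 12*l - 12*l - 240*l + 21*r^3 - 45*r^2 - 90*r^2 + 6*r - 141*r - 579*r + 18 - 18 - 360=-240*l + 21*r^3 + r^2*(42*l - 135) + r*(-396*l - 714) - 360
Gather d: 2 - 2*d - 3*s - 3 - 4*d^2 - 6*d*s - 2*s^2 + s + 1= -4*d^2 + d*(-6*s - 2) - 2*s^2 - 2*s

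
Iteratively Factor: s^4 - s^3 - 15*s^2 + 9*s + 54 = (s - 3)*(s^3 + 2*s^2 - 9*s - 18) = (s - 3)*(s + 3)*(s^2 - s - 6) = (s - 3)^2*(s + 3)*(s + 2)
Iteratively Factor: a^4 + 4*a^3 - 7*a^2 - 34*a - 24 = (a + 4)*(a^3 - 7*a - 6) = (a - 3)*(a + 4)*(a^2 + 3*a + 2) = (a - 3)*(a + 1)*(a + 4)*(a + 2)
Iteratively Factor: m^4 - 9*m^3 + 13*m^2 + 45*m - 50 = (m - 5)*(m^3 - 4*m^2 - 7*m + 10) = (m - 5)*(m - 1)*(m^2 - 3*m - 10) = (m - 5)*(m - 1)*(m + 2)*(m - 5)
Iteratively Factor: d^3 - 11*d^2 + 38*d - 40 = (d - 5)*(d^2 - 6*d + 8) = (d - 5)*(d - 4)*(d - 2)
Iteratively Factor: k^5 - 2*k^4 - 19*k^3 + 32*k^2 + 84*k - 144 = (k - 2)*(k^4 - 19*k^2 - 6*k + 72) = (k - 2)*(k + 3)*(k^3 - 3*k^2 - 10*k + 24) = (k - 2)^2*(k + 3)*(k^2 - k - 12) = (k - 2)^2*(k + 3)^2*(k - 4)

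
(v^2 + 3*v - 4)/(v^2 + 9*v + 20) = (v - 1)/(v + 5)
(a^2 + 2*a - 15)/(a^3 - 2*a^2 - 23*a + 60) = 1/(a - 4)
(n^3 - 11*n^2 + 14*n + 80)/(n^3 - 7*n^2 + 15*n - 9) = (n^3 - 11*n^2 + 14*n + 80)/(n^3 - 7*n^2 + 15*n - 9)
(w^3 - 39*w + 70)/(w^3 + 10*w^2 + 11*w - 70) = (w - 5)/(w + 5)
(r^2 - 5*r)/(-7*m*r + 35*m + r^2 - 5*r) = r/(-7*m + r)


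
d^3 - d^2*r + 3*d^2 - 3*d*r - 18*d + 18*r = (d - 3)*(d + 6)*(d - r)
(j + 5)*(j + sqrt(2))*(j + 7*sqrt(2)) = j^3 + 5*j^2 + 8*sqrt(2)*j^2 + 14*j + 40*sqrt(2)*j + 70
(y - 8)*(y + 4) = y^2 - 4*y - 32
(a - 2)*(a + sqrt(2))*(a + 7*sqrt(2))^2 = a^4 - 2*a^3 + 15*sqrt(2)*a^3 - 30*sqrt(2)*a^2 + 126*a^2 - 252*a + 98*sqrt(2)*a - 196*sqrt(2)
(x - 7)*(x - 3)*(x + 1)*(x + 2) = x^4 - 7*x^3 - 7*x^2 + 43*x + 42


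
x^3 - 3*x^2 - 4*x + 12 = (x - 3)*(x - 2)*(x + 2)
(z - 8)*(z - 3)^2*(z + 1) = z^4 - 13*z^3 + 43*z^2 - 15*z - 72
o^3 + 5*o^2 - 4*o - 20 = (o - 2)*(o + 2)*(o + 5)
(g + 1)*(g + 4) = g^2 + 5*g + 4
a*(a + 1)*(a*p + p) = a^3*p + 2*a^2*p + a*p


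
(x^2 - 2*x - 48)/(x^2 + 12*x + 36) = (x - 8)/(x + 6)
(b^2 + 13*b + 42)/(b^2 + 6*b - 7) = (b + 6)/(b - 1)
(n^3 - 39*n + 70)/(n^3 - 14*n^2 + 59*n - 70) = (n + 7)/(n - 7)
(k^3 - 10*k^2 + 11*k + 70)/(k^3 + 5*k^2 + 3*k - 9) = (k^3 - 10*k^2 + 11*k + 70)/(k^3 + 5*k^2 + 3*k - 9)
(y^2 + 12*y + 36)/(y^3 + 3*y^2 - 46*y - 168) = (y + 6)/(y^2 - 3*y - 28)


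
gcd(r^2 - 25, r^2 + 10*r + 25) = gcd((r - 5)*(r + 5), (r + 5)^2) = r + 5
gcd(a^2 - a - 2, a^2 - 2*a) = a - 2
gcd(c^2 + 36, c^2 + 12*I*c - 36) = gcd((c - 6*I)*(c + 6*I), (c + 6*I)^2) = c + 6*I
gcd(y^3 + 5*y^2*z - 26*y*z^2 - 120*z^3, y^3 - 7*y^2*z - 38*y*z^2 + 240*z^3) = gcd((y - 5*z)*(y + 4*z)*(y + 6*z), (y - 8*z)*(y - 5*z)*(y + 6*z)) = y^2 + y*z - 30*z^2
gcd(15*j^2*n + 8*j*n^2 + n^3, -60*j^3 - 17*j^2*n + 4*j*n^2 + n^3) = 15*j^2 + 8*j*n + n^2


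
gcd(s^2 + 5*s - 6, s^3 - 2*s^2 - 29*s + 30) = s - 1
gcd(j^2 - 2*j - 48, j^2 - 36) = j + 6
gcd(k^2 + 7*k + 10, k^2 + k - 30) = 1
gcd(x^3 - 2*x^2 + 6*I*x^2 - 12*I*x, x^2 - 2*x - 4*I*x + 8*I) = x - 2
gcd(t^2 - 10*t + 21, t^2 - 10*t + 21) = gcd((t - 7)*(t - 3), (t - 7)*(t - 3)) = t^2 - 10*t + 21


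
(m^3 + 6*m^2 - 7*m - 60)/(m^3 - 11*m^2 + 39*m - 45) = (m^2 + 9*m + 20)/(m^2 - 8*m + 15)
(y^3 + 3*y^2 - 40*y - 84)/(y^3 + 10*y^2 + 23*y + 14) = (y - 6)/(y + 1)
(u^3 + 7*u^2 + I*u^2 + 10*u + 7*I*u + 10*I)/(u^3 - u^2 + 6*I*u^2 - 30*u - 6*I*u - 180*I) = (u^2 + u*(2 + I) + 2*I)/(u^2 + 6*u*(-1 + I) - 36*I)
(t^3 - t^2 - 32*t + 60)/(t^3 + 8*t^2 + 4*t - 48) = (t - 5)/(t + 4)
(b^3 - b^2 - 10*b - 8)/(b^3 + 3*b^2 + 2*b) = (b - 4)/b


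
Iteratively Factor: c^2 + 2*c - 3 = (c + 3)*(c - 1)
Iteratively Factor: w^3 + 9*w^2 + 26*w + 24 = (w + 3)*(w^2 + 6*w + 8) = (w + 3)*(w + 4)*(w + 2)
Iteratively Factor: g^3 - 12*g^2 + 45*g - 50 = (g - 5)*(g^2 - 7*g + 10) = (g - 5)*(g - 2)*(g - 5)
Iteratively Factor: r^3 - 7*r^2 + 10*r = (r)*(r^2 - 7*r + 10) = r*(r - 5)*(r - 2)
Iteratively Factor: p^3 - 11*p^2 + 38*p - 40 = (p - 5)*(p^2 - 6*p + 8) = (p - 5)*(p - 4)*(p - 2)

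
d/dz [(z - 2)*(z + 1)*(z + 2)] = 3*z^2 + 2*z - 4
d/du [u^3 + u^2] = u*(3*u + 2)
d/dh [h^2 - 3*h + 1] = 2*h - 3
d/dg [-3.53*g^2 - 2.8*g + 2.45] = -7.06*g - 2.8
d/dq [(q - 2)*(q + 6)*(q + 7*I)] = 3*q^2 + q*(8 + 14*I) - 12 + 28*I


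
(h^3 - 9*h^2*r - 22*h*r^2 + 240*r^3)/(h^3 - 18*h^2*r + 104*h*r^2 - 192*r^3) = (-h - 5*r)/(-h + 4*r)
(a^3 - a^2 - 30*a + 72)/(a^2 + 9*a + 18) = (a^2 - 7*a + 12)/(a + 3)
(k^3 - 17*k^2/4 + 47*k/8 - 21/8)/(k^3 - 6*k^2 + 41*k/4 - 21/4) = (4*k - 7)/(2*(2*k - 7))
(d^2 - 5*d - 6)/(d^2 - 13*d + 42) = (d + 1)/(d - 7)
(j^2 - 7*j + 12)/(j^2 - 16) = (j - 3)/(j + 4)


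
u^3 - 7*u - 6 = (u - 3)*(u + 1)*(u + 2)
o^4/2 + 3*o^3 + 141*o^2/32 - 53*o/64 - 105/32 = (o/2 + 1)*(o - 3/4)*(o + 5/4)*(o + 7/2)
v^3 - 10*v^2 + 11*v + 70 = (v - 7)*(v - 5)*(v + 2)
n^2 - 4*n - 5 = (n - 5)*(n + 1)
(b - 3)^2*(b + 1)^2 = b^4 - 4*b^3 - 2*b^2 + 12*b + 9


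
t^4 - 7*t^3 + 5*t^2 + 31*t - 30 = (t - 5)*(t - 3)*(t - 1)*(t + 2)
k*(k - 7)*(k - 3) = k^3 - 10*k^2 + 21*k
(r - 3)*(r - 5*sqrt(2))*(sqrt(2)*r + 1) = sqrt(2)*r^3 - 9*r^2 - 3*sqrt(2)*r^2 - 5*sqrt(2)*r + 27*r + 15*sqrt(2)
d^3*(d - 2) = d^4 - 2*d^3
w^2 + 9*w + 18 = (w + 3)*(w + 6)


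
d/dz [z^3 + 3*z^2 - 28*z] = 3*z^2 + 6*z - 28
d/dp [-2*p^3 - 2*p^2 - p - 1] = -6*p^2 - 4*p - 1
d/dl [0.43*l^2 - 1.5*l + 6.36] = 0.86*l - 1.5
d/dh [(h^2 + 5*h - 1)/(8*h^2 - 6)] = (-20*h^2 + 2*h - 15)/(2*(16*h^4 - 24*h^2 + 9))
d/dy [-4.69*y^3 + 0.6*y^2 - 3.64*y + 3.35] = -14.07*y^2 + 1.2*y - 3.64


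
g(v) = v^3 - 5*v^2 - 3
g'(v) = 3*v^2 - 10*v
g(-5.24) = -284.17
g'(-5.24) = 134.77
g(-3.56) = -111.49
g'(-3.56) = 73.62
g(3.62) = -21.08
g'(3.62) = 3.11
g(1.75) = -12.95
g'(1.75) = -8.31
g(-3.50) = -107.12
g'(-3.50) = 71.75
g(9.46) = 396.13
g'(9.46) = 173.87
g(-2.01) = -31.32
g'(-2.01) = 32.22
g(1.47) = -10.63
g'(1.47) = -8.22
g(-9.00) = -1137.00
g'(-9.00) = 333.00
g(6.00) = 33.00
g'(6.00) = 48.00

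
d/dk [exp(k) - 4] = exp(k)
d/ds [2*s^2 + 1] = 4*s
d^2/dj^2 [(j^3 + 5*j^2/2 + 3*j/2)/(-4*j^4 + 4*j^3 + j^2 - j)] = 2*(-16*j^6 - 120*j^5 - 36*j^4 + 174*j^3 - 6*j^2 - 30*j - 11)/(64*j^9 - 192*j^8 + 144*j^7 + 80*j^6 - 132*j^5 + 12*j^4 + 35*j^3 - 9*j^2 - 3*j + 1)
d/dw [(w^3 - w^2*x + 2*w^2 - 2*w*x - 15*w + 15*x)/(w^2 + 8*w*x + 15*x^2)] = (-2*(w + 4*x)*(w^3 - w^2*x + 2*w^2 - 2*w*x - 15*w + 15*x) + (w^2 + 8*w*x + 15*x^2)*(3*w^2 - 2*w*x + 4*w - 2*x - 15))/(w^2 + 8*w*x + 15*x^2)^2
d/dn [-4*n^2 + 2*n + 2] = 2 - 8*n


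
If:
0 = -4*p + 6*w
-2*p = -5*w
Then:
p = 0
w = 0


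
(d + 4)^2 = d^2 + 8*d + 16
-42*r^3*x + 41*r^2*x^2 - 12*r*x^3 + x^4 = x*(-7*r + x)*(-3*r + x)*(-2*r + x)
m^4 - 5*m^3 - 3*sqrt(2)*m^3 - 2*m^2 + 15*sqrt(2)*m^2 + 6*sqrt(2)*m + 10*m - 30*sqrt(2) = (m - 5)*(m - 3*sqrt(2))*(m - sqrt(2))*(m + sqrt(2))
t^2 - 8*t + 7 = (t - 7)*(t - 1)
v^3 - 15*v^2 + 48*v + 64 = (v - 8)^2*(v + 1)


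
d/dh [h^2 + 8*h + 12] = 2*h + 8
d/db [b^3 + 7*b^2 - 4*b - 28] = 3*b^2 + 14*b - 4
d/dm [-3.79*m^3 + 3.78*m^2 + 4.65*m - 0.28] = -11.37*m^2 + 7.56*m + 4.65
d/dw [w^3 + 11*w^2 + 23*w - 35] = 3*w^2 + 22*w + 23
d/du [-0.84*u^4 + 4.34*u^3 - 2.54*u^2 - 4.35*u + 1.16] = -3.36*u^3 + 13.02*u^2 - 5.08*u - 4.35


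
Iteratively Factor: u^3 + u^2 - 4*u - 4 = (u + 2)*(u^2 - u - 2) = (u + 1)*(u + 2)*(u - 2)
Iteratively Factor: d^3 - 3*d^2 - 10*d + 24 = (d - 4)*(d^2 + d - 6) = (d - 4)*(d - 2)*(d + 3)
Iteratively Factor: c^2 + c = (c)*(c + 1)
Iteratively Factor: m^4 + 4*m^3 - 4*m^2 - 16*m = (m - 2)*(m^3 + 6*m^2 + 8*m) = (m - 2)*(m + 4)*(m^2 + 2*m) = m*(m - 2)*(m + 4)*(m + 2)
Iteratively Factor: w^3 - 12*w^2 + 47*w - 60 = (w - 4)*(w^2 - 8*w + 15) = (w - 4)*(w - 3)*(w - 5)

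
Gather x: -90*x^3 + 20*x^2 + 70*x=-90*x^3 + 20*x^2 + 70*x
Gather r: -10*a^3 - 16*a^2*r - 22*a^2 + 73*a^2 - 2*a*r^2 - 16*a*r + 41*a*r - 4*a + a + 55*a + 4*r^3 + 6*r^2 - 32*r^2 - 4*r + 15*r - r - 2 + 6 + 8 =-10*a^3 + 51*a^2 + 52*a + 4*r^3 + r^2*(-2*a - 26) + r*(-16*a^2 + 25*a + 10) + 12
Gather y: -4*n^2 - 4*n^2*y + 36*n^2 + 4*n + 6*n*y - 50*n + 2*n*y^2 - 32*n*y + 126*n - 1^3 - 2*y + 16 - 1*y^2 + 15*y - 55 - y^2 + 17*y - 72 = 32*n^2 + 80*n + y^2*(2*n - 2) + y*(-4*n^2 - 26*n + 30) - 112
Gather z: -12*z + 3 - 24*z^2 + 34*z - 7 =-24*z^2 + 22*z - 4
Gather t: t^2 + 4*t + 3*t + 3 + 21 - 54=t^2 + 7*t - 30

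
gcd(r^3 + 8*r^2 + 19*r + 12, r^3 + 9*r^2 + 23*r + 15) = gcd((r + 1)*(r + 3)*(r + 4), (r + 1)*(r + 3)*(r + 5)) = r^2 + 4*r + 3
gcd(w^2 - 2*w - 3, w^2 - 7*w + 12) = w - 3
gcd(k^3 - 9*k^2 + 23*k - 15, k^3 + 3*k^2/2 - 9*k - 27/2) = k - 3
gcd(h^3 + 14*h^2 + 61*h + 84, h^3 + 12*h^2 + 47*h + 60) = h^2 + 7*h + 12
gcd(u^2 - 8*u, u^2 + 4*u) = u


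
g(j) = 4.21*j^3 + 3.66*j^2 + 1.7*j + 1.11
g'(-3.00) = 93.41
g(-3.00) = -84.72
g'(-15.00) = 2733.65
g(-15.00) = -13409.64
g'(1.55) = 43.39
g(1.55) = 28.22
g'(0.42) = 7.00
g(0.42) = 2.78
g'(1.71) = 51.15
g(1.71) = 35.77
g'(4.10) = 244.02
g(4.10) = 359.76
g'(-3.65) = 143.25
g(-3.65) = -161.05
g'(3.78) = 209.83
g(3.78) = 287.21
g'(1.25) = 30.58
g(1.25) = 17.18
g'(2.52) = 100.35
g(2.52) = 96.01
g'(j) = 12.63*j^2 + 7.32*j + 1.7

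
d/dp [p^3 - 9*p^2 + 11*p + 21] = 3*p^2 - 18*p + 11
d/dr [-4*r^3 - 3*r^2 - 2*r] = -12*r^2 - 6*r - 2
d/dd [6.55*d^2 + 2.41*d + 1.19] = 13.1*d + 2.41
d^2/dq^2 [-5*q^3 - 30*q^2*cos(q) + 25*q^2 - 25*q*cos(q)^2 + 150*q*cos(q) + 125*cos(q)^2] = 30*q^2*cos(q) + 120*q*sin(q) - 150*q*cos(q) + 50*q*cos(2*q) - 30*q - 300*sin(q) + 50*sin(2*q) - 60*cos(q) - 250*cos(2*q) + 50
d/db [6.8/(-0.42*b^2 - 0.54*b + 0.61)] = (5.712*b + 3.672)/(0.42*b^2 + 0.54*b - 0.61)^2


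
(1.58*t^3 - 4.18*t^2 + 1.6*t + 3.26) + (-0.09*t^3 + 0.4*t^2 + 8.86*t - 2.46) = 1.49*t^3 - 3.78*t^2 + 10.46*t + 0.8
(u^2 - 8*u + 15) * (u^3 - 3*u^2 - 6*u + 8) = u^5 - 11*u^4 + 33*u^3 + 11*u^2 - 154*u + 120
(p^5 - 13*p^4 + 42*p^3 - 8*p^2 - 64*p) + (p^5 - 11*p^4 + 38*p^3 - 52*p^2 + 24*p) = 2*p^5 - 24*p^4 + 80*p^3 - 60*p^2 - 40*p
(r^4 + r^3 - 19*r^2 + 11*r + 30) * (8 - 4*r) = -4*r^5 + 4*r^4 + 84*r^3 - 196*r^2 - 32*r + 240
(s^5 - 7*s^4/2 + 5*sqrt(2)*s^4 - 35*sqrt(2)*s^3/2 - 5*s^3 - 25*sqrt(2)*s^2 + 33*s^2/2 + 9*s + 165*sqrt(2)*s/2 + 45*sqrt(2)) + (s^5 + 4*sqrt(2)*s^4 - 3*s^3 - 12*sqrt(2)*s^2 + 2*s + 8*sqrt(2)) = 2*s^5 - 7*s^4/2 + 9*sqrt(2)*s^4 - 35*sqrt(2)*s^3/2 - 8*s^3 - 37*sqrt(2)*s^2 + 33*s^2/2 + 11*s + 165*sqrt(2)*s/2 + 53*sqrt(2)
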